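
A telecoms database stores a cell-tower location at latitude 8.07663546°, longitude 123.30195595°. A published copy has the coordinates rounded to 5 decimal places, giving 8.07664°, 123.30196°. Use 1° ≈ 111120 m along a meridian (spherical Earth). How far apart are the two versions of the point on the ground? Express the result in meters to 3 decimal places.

Δlat = 8.07663546 − 8.07664 = -0.00000454°; Δlon = 123.30195595 − 123.30196 = -0.00000405°.
North–south shift: -0.00000454 × 111120 = -0.504485 m.
East–west at this latitude: -0.00000405° × 111120 × cos 8.07664° ≈ -0.00000405 × 110018 = -0.445572 m.
Hypotenuse of the two orthogonal shifts: √(0.504485² + 0.445572²) = 0.673082 m.

0.673 meters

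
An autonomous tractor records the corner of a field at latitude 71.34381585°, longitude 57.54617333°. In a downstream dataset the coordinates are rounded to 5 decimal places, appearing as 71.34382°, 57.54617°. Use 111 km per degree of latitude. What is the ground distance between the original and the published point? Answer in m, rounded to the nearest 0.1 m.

0.5 m

Δlat = 71.34381585 − 71.34382 = -0.00000415°; Δlon = 57.54617333 − 57.54617 = +0.00000333°.
North–south shift: -0.00000415 × 111000 = -0.46065 m.
East–west at this latitude: 0.00000333° × 111000 × cos 71.3438° ≈ 0.00000333 × 35507.6 = 0.11824 m.
Combined displacement = (0.46065² + 0.11824²)^½ ≈ 0.475583 m.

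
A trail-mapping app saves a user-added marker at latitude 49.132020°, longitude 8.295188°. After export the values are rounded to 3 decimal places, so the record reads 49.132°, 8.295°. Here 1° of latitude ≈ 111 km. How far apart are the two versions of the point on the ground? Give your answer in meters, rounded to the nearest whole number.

The latitude changed by +0.000020° and the longitude by +0.000188°.
N–S: 0.000020° × 111000 m/° = 2.22 m.
East–west at this latitude: 0.000188° × 111000 × cos 49.132° ≈ 0.000188 × 72629.4 = 13.6543 m.
Combined displacement = (2.22² + 13.6543²)^½ ≈ 13.8336 m.

14 meters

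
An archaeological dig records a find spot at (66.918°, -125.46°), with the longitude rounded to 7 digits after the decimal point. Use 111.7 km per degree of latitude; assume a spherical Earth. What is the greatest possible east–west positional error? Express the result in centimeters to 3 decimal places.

Rounding to 7 decimal places leaves the longitude within ±5e-08° of the true value.
Parallels shrink by cos φ, so at 66.918° a degree of longitude is 111700 × 0.3920 ≈ 43791.8 m.
East–west error: 5e-08° × 43791.8 m/° ≈ 0.00218959 m.
That is 0.00218959 m = 0.21896 cm.

0.219 centimeters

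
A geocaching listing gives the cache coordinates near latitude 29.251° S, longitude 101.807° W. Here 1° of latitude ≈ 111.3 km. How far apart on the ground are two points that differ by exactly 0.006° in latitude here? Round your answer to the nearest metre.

0.006° × 111300 m/° = 667.8 m.

668 metres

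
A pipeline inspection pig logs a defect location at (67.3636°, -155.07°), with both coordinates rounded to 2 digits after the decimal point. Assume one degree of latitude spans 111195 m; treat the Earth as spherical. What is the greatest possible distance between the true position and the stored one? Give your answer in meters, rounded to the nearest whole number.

Rounding to 2 decimal places leaves each coordinate within ±0.005° of the true value.
North–south component: 0.005° × 111195 = 555.975 m.
Longitude error → 0.005 × 111195 × cos 67.3636° = 0.005 × 111195 × 0.3849 ≈ 213.985 m.
Worst case both components are at the extreme and orthogonal: √(555.975² + 213.985²) ≈ 595.733 m.

596 meters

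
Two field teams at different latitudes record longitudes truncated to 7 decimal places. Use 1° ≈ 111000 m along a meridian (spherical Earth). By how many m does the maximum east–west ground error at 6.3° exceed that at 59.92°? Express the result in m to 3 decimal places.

Truncating at 7 decimal places can drop up to a full unit in the last place, so the longitude may be off by as much as 1e-07°.
Error at 6.3° = 1e-07° × 111000 × cos 6.3° ≈ 0.0111 × 0.9940 = 0.011033 m.
Error at 59.92° = 1e-07° × 111000 × cos 59.92° ≈ 0.0111 × 0.5012 = 0.0055634 m.
Difference: 0.011033 − 0.0055634 = 0.0054695 m.

0.005 m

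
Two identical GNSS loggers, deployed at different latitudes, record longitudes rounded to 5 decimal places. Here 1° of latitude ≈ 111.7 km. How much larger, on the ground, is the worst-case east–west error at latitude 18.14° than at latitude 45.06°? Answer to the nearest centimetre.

14 centimetres

Rounding to 5 decimal places leaves the longitude within ±5e-06° of the true value.
At 18.14°: 5e-06° × 111700 × cos 18.14° = 5e-06 × 111700 × 0.9503 ≈ 0.53074 m.
Error at 45.06° = 5e-06° × 111700 × cos 45.06° ≈ 0.5585 × 0.7064 = 0.39451 m.
So the lower-latitude error exceeds the higher by 0.53074 − 0.39451 = 0.13624 m.
That is 0.136236 m = 13.624 cm.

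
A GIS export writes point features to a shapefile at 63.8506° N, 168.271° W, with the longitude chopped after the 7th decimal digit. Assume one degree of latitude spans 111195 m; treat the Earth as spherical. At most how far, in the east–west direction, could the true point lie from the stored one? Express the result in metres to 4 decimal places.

Truncating at 7 decimal places can drop up to a full unit in the last place, so the longitude may be off by as much as 1e-07°.
One degree of longitude at 63.8506° is 111195 × cos 63.8506° ≈ 111195 × 0.4407 = 49005.1 m.
So at most 1e-07° × 49005.1 ≈ 0.00490051 m east–west.

0.0049 metres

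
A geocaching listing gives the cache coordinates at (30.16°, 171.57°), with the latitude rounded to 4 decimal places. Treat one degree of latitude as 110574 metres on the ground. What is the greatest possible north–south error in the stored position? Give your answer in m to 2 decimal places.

Rounding to 4 decimal places leaves the latitude within ±5e-05° of the true value.
Along the meridian that is 5e-05° × 110574 m/° = 5.5287 m.

5.53 m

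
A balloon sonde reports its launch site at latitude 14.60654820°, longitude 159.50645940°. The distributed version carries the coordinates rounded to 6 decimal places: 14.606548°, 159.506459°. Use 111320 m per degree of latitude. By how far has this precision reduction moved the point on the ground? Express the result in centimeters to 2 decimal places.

4.85 centimeters

The latitude changed by +0.00000020° and the longitude by +0.00000040°.
North–south shift: 0.00000020 × 111320 = 0.022264 m.
E–W at 14.6065°: 0.00000040° × 111320 × cos 14.6065° = 0.00000040 × 111320 × 0.9677 ≈ 0.0430889 m.
Hypotenuse of the two orthogonal shifts: √(0.022264² + 0.0430889²) = 0.0485009 m.
That is 0.0485009 m = 4.8501 cm.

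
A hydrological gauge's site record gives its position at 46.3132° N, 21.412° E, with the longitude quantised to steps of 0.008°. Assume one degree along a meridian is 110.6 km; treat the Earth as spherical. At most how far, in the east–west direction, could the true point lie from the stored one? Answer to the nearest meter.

306 meters

With a 0.008° grid the true value lies within half a step, ±0.008°/2 = ±0.004°, of the stored one.
Parallels shrink by cos φ, so at 46.3132° a degree of longitude is 110600 × 0.6907 ≈ 76393.2 m.
So at most 0.004° × 76393.2 ≈ 305.573 m east–west.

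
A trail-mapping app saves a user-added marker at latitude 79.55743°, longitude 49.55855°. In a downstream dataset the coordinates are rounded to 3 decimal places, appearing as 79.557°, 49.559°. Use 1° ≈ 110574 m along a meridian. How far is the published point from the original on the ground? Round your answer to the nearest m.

48 m

Δlat = 79.55743 − 79.557 = +0.00043°; Δlon = 49.55855 − 49.559 = -0.00045°.
North–south shift: 0.00043 × 110574 = 47.5468 m.
East–west at this latitude: -0.00045° × 110574 × cos 79.557° ≈ -0.00045 × 20042.3 = -9.01905 m.
Combined displacement = (47.5468² + 9.01905²)^½ ≈ 48.3947 m.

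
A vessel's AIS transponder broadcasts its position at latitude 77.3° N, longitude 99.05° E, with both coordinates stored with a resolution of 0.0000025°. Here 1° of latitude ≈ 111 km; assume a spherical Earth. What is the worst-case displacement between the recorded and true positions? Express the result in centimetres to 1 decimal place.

14.2 centimetres

With a 0.0000025° grid the true value lies within half a step, ±0.0000025°/2 = ±1.25e-06°, of the stored one.
North–south component: 1.25e-06° × 111000 = 0.13875 m.
Longitude error → 1.25e-06 × 111000 × cos 77.3° = 1.25e-06 × 111000 × 0.2198 ≈ 0.0305037 m.
Combining orthogonally: (0.13875² + 0.0305037²)^½ ≈ 0.142063 m.
That is 0.142063 m = 14.206 cm.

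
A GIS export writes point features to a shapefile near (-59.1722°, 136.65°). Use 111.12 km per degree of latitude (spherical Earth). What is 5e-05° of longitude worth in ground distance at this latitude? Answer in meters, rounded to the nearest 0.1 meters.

5e-05° of longitude at 59.1722° is 5e-05 × 111120 × cos 59.1722° ≈ 5e-05 × 56944.5 = 2.84723 m.

2.8 meters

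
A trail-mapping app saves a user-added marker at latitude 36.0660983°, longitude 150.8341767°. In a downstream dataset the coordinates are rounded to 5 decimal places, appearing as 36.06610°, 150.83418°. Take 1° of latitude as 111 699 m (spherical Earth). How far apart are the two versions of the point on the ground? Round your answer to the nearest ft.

Δlat = 36.0660983 − 36.06610 = -0.0000017°; Δlon = 150.8341767 − 150.83418 = -0.0000033°.
N–S: -0.0000017° × 111699 m/° = -0.189888 m.
E–W at 36.0661°: -0.0000033° × 111699 × cos 36.0661° = -0.0000033 × 111699 × 0.8083 ≈ -0.297959 m.
Hypotenuse of the two orthogonal shifts: √(0.189888² + 0.297959²) = 0.353323 m.
Converting: 0.353323 m × 3.2808 ft/m ≈ 1.1592 ft.

1 ft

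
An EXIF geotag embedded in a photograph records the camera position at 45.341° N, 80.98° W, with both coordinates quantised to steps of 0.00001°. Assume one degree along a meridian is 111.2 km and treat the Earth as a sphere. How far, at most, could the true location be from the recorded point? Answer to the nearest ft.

With a 0.00001° grid the true value lies within half a step, ±0.00001°/2 = ±5e-06°, of the stored one.
Latitude error → 5e-06 × 111200 = 0.556 m along the meridian.
E–W at 45.341°: 5e-06° × 111200 × cos 45.341° = 5e-06 × 111200 × 0.7029 ≈ 0.390805 m.
Worst case both components are at the extreme and orthogonal: √(0.556² + 0.390805²) ≈ 0.679606 m.
Converting: 0.679606 m × 3.2808 ft/m ≈ 2.2297 ft.

2 ft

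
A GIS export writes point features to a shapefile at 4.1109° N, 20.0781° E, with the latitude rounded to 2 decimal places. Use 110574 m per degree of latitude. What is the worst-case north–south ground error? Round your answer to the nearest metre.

Rounding to 2 decimal places leaves the latitude within ±0.005° of the true value.
Along the meridian that is 0.005° × 110574 m/° = 552.87 m.

553 metres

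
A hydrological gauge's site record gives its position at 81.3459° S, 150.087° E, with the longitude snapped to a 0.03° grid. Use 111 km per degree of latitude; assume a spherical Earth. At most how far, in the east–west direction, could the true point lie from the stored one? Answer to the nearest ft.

With a 0.03° grid the true value lies within half a step, ±0.03°/2 = ±0.015°, of the stored one.
Parallels shrink by cos φ, so at 81.3459° a degree of longitude is 111000 × 0.1505 ≈ 16702 m.
East–west error: 0.015° × 16702 m/° ≈ 250.531 m.
Converting: 250.531 m × 3.2808 ft/m ≈ 821.95 ft.

822 ft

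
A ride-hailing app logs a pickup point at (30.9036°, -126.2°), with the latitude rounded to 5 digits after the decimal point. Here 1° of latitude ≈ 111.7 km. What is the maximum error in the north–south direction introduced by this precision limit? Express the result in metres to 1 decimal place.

0.6 metres

Rounding to 5 decimal places leaves the latitude within ±5e-06° of the true value.
Along the meridian that is 5e-06° × 111700 m/° = 0.5585 m.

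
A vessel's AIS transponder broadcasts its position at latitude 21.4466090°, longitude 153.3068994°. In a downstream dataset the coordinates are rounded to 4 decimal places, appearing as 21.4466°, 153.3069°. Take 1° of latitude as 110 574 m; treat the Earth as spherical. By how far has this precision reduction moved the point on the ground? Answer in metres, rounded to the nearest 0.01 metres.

The latitude changed by +0.0000090° and the longitude by -0.0000006°.
N–S: 0.0000090° × 110574 m/° = 0.995166 m.
East–west at this latitude: -0.0000006° × 110574 × cos 21.4466° ≈ -0.0000006 × 102918 = -0.0617506 m.
Distance: √(0.995166² + 0.0617506²) ≈ 0.99708 m.

1.00 metres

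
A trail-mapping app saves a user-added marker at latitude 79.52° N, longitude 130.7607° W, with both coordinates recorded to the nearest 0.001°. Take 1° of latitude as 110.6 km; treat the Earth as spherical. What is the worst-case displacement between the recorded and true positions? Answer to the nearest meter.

56 meters

Rounding to 3 decimal places leaves each coordinate within ±0.0005° of the true value.
North–south component: 0.0005° × 110600 = 55.3 m.
East–west component at 79.52°: 0.0005° × 110600 × cos 79.52° ≈ 0.0005 × 20117.3 ≈ 10.0586 m.
Combining orthogonally: (55.3² + 10.0586²)^½ ≈ 56.2074 m.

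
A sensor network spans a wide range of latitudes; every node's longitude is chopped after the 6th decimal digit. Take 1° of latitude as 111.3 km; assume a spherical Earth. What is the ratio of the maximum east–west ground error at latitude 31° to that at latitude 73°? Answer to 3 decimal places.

2.932

Truncating at 6 decimal places can drop up to a full unit in the last place, so the longitude may be off by as much as 1e-06°.
Error at 31° = 1e-06° × 111300 × cos 31° ≈ 0.1113 × 0.8572 = 0.095403 m.
Error at 73° = 1e-06° × 111300 × cos 73° ≈ 0.1113 × 0.2924 = 0.032541 m.
The ratio reduces to cos 31° / cos 73° = 0.8572/0.2924 ≈ 2.9318.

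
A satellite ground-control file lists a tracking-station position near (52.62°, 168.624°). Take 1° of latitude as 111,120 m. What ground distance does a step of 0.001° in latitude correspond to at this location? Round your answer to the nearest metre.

111 metres

0.001° × 111120 m/° = 111.12 m.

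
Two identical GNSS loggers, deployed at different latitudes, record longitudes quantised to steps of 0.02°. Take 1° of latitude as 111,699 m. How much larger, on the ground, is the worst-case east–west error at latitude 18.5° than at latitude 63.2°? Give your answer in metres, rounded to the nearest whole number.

With a 0.02° grid the true value lies within half a step, ±0.02°/2 = ±0.01°, of the stored one.
At 18.5°: 0.01° × 111699 × cos 18.5° = 0.01 × 111699 × 0.9483 ≈ 1059.3 m.
At 63.2°: 0.01° × 111699 × cos 63.2° = 0.01 × 111699 × 0.4509 ≈ 503.63 m.
Difference: 1059.3 − 503.63 = 555.64 m.

556 metres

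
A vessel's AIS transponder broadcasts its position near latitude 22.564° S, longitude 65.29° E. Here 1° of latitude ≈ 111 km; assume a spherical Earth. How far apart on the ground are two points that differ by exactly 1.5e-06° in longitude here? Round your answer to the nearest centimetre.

15 centimetres

At 22.564° a degree of longitude is 111000 × cos 22.564° ≈ 102503 m, so 1.5e-06° corresponds to 0.153755 m.
That is 0.153755 m = 15.375 cm.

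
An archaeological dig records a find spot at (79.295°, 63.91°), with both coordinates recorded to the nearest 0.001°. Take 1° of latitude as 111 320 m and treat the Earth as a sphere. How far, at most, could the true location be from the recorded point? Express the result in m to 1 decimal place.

56.6 m

Rounding to 3 decimal places leaves each coordinate within ±0.0005° of the true value.
North–south component: 0.0005° × 111320 = 55.66 m.
East–west component at 79.295°: 0.0005° × 111320 × cos 79.295° ≈ 0.0005 × 20678 ≈ 10.339 m.
Combining orthogonally: (55.66² + 10.339²)^½ ≈ 56.6121 m.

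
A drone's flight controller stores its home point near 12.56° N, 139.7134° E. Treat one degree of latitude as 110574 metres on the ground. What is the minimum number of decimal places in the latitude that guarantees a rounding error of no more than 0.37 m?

One degree of latitude covers 110574 m.
N decimal places → at most half a unit in the last place, 0.5 × 10⁻ᴺ° = 110574/2 × 10⁻ᴺ m.
Setting 55287 × 10⁻ᴺ ≤ 0.37 gives 10ᴺ ≥ 1.494e+05, i.e. N ≥ 5.17.
At 5 places the error can reach 0.553 m, but 6 places keeps it to 0.0553 m.

6 decimal places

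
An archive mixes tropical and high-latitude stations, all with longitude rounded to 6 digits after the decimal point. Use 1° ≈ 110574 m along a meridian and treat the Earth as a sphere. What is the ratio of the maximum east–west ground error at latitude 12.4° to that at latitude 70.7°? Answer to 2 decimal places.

2.96

Rounding to 6 decimal places leaves the longitude within ±5e-07° of the true value.
At 12.4°: 5e-07° × 110574 × cos 12.4° = 5e-07 × 110574 × 0.9767 ≈ 0.053997 m.
Error at 70.7° = 5e-07° × 110574 × cos 70.7° ≈ 0.055287 × 0.3305 = 0.018273 m.
Ratio: 0.053997 / 0.018273 = cos 12.4° / cos 70.7° ≈ 2.9550.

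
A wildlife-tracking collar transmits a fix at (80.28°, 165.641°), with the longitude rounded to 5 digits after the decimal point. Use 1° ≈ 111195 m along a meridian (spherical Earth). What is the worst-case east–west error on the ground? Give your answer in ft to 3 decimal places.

Rounding to 5 decimal places leaves the longitude within ±5e-06° of the true value.
One degree of longitude at 80.28° is 111195 × cos 80.28° ≈ 111195 × 0.1688 = 18773.4 m.
East–west error: 5e-06° × 18773.4 m/° ≈ 0.0938672 m.
Converting: 0.0938672 m × 3.2808 ft/m ≈ 0.30796 ft.

0.308 ft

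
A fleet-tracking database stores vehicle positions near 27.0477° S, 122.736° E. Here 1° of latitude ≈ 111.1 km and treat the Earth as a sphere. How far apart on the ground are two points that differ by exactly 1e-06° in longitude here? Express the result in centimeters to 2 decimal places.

9.89 centimeters

1e-06° of longitude at 27.0477° is 1e-06 × 111100 × cos 27.0477° ≈ 1e-06 × 98948.8 = 0.0989488 m.
That is 0.0989488 m = 9.8949 cm.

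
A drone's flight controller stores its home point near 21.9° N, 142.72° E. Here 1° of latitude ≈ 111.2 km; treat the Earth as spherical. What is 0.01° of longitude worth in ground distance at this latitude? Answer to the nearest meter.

0.01° of longitude at 21.9° is 0.01 × 111200 × cos 21.9° ≈ 0.01 × 103175 = 1031.75 m.

1032 meters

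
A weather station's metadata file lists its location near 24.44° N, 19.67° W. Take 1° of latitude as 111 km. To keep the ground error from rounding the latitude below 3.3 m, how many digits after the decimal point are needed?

5

One degree of latitude covers 111000 m.
Rounding to N decimal places gives at most 0.5 × 10⁻ᴺ degrees of error, i.e. 0.5 × 10⁻ᴺ × 111000 m.
Setting 55500 × 10⁻ᴺ ≤ 3.3 gives 10ᴺ ≥ 1.682e+04, i.e. N ≥ 4.23.
N = 4 would give 5.55 m (too coarse); N = 5 gives 0.555 m ≤ 3.3 m.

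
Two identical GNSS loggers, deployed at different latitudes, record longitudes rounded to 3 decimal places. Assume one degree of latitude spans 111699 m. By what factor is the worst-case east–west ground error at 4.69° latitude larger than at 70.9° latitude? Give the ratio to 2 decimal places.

Rounding to 3 decimal places leaves the longitude within ±0.0005° of the true value.
Error at 4.69° = 0.0005° × 111699 × cos 4.69° ≈ 55.849 × 0.9967 = 55.662 m.
At 70.9°: 0.0005° × 111699 × cos 70.9° = 0.0005 × 111699 × 0.3272 ≈ 18.275 m.
Ratio: 55.662 / 18.275 = cos 4.69° / cos 70.9° ≈ 3.0458.

3.05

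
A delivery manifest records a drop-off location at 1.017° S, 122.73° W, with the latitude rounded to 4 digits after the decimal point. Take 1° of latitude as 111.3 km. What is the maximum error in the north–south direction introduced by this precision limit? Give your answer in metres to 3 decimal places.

Rounding to 4 decimal places leaves the latitude within ±5e-05° of the true value.
So the N–S error is at most 5e-05 × 111300 = 5.565 m.

5.565 metres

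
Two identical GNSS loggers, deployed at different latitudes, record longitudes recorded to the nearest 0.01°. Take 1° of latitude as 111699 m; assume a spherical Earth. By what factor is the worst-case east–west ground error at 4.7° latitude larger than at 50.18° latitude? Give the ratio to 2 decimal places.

1.56

Rounding to 2 decimal places leaves the longitude within ±0.005° of the true value.
Error at 4.7° = 0.005° × 111699 × cos 4.7° ≈ 558.5 × 0.9966 = 556.62 m.
Error at 50.18° = 0.005° × 111699 × cos 50.18° ≈ 558.5 × 0.6404 = 357.65 m.
Ratio: 556.62 / 357.65 = cos 4.7° / cos 50.18° ≈ 1.5563.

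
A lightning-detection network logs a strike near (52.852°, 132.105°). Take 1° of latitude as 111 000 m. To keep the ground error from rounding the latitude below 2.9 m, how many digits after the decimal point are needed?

5 decimal places

One degree of latitude covers 111000 m.
Rounding to N decimal places gives at most 0.5 × 10⁻ᴺ degrees of error, i.e. 0.5 × 10⁻ᴺ × 111000 m.
Need 0.5 × 111000 × 10⁻ᴺ ≤ 2.9 → 10⁻ᴺ ≤ 5.225e-05, so N ≥ 4.28.
At 4 places the error can reach 5.55 m, but 5 places keeps it to 0.555 m.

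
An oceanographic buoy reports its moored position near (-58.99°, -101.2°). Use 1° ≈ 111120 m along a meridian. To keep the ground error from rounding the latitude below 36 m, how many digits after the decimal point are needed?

4 decimal places

One degree of latitude covers 111120 m.
With N decimal places the half-ulp bound is 0.5·10⁻ᴺ°, or 0.5·10⁻ᴺ × 111120 m on the ground.
Need 0.5 × 111120 × 10⁻ᴺ ≤ 36 → 10⁻ᴺ ≤ 6.479e-04, so N ≥ 3.19.
N = 3 would give 55.6 m (too coarse); N = 4 gives 5.56 m ≤ 36 m.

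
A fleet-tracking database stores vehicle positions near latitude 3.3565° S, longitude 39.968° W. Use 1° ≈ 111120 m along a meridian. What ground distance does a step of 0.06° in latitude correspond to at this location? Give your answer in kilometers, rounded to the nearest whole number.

7 kilometers

0.06° × 111120 m/° = 6667.2 m.
That is 6667.2 m = 6.6672 km.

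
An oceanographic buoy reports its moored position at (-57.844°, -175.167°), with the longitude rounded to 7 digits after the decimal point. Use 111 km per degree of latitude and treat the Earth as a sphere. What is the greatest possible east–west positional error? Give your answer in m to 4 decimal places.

0.0030 m

Rounding to 7 decimal places leaves the longitude within ±5e-08° of the true value.
One degree of longitude at 57.844° is 111000 × cos 57.844° ≈ 111000 × 0.5322 = 59077.1 m.
So at most 5e-08° × 59077.1 ≈ 0.00295386 m east–west.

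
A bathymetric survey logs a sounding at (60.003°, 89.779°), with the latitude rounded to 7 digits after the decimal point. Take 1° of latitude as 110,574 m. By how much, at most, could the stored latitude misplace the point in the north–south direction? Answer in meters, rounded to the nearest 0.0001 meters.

Rounding to 7 decimal places leaves the latitude within ±5e-08° of the true value.
So the N–S error is at most 5e-08 × 110574 = 0.0055287 m.

0.0055 meters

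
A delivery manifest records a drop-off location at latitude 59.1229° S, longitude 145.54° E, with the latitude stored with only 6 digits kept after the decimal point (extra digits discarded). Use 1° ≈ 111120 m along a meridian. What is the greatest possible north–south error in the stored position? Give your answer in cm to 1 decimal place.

Truncating at 6 decimal places can drop up to a full unit in the last place, so the latitude may be off by as much as 1e-06°.
Along the meridian that is 1e-06° × 111120 m/° = 0.11112 m.
That is 0.11112 m = 11.112 cm.

11.1 cm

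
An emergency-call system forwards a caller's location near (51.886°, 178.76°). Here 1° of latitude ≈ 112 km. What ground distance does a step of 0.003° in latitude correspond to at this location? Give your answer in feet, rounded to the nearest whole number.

1102 feet

Along a meridian 0.003° is 0.003 × 112000 = 336 m.
Converting: 336 m × 3.2808 ft/m ≈ 1102.4 ft.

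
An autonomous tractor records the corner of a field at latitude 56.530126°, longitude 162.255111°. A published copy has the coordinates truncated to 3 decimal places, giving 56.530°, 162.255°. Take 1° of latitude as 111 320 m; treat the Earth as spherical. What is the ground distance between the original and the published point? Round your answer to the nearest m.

The latitude changed by +0.000126° and the longitude by +0.000111°.
North–south shift: 0.000126 × 111320 = 14.0263 m.
E–W at 56.53°: 0.000111° × 111320 × cos 56.53° = 0.000111 × 111320 × 0.5515 ≈ 6.81462 m.
Combined displacement = (14.0263² + 6.81462²)^½ ≈ 15.5941 m.

16 m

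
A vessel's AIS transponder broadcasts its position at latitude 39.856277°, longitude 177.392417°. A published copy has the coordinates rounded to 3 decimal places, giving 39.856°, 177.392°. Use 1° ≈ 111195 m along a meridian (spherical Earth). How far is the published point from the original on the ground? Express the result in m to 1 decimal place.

Δlat = 39.856277 − 39.856 = +0.000277°; Δlon = 177.392417 − 177.392 = +0.000417°.
N–S: 0.000277° × 111195 m/° = 30.801 m.
E–W at 39.856°: 0.000417° × 111195 × cos 39.856° = 0.000417 × 111195 × 0.7677 ≈ 35.595 m.
Distance: √(30.801² + 35.595²) ≈ 47.0713 m.

47.1 m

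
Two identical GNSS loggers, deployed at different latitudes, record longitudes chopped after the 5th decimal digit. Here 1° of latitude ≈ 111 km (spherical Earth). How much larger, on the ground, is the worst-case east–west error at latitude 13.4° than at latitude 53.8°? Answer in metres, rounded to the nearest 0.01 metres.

Truncating at 5 decimal places can drop up to a full unit in the last place, so the longitude may be off by as much as 1e-05°.
At 13.4°: 1e-05° × 111000 × cos 13.4° = 1e-05 × 111000 × 0.9728 ≈ 1.0798 m.
At 53.8°: 1e-05° × 111000 × cos 53.8° = 1e-05 × 111000 × 0.5906 ≈ 0.65557 m.
So the lower-latitude error exceeds the higher by 1.0798 − 0.65557 = 0.42421 m.

0.42 metres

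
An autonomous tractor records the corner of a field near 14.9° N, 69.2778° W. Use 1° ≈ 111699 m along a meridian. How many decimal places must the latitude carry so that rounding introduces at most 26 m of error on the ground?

One degree of latitude covers 111699 m.
N decimal places → at most half a unit in the last place, 0.5 × 10⁻ᴺ° = 111699/2 × 10⁻ᴺ m.
Setting 55849.5 × 10⁻ᴺ ≤ 26 gives 10ᴺ ≥ 2148, i.e. N ≥ 3.33.
N = 3 would give 55.8 m (too coarse); N = 4 gives 5.58 m ≤ 26 m.

4 decimal places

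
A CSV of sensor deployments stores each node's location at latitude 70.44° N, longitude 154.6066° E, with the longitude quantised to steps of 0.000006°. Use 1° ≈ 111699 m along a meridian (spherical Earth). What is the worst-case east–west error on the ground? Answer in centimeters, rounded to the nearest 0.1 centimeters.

11.2 centimeters

With a 0.000006° grid the true value lies within half a step, ±0.000006°/2 = ±3e-06°, of the stored one.
One degree of longitude at 70.44° is 111699 × cos 70.44° ≈ 111699 × 0.3348 = 37396.1 m.
Maximum E–W displacement: 3e-06 × 37396.1 = 0.112188 m.
That is 0.112188 m = 11.219 cm.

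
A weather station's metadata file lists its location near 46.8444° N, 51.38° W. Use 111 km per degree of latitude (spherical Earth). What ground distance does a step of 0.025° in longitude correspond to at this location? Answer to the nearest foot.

At 46.8444° a degree of longitude is 111000 × cos 46.8444° ≈ 75922 m, so 0.025° corresponds to 1898.05 m.
Converting: 1898.05 m × 3.2808 ft/m ≈ 6227.2 ft.

6227 feet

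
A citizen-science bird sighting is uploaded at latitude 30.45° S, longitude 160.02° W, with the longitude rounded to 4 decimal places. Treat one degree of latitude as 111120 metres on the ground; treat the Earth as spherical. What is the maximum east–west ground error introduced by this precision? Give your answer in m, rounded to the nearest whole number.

5 m

Rounding to 4 decimal places leaves the longitude within ±5e-05° of the true value.
At latitude 30.45° a degree of longitude spans 111120 m × cos 30.45° = 111120 × 0.8621 ≈ 95793.4 m.
East–west error: 5e-05° × 95793.4 m/° ≈ 4.78967 m.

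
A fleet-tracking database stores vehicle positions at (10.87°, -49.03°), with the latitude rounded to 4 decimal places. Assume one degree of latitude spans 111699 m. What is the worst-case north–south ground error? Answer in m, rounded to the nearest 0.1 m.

Rounding to 4 decimal places leaves the latitude within ±5e-05° of the true value.
So the N–S error is at most 5e-05 × 111699 = 5.58495 m.

5.6 m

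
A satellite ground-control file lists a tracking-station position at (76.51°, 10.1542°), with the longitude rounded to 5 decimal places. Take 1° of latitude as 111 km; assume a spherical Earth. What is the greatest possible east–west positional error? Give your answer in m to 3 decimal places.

0.129 m

Rounding to 5 decimal places leaves the longitude within ±5e-06° of the true value.
At latitude 76.51° a degree of longitude spans 111000 m × cos 76.51° = 111000 × 0.2333 ≈ 25893.6 m.
So at most 5e-06° × 25893.6 ≈ 0.129468 m east–west.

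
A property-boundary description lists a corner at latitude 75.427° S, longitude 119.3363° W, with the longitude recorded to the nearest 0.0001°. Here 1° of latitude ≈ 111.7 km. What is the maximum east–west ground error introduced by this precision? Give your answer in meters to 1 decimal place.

Rounding to 4 decimal places leaves the longitude within ±5e-05° of the true value.
At latitude 75.427° a degree of longitude spans 111700 m × cos 75.427° = 111700 × 0.2516 ≈ 28105.2 m.
So at most 5e-05° × 28105.2 ≈ 1.40526 m east–west.

1.4 meters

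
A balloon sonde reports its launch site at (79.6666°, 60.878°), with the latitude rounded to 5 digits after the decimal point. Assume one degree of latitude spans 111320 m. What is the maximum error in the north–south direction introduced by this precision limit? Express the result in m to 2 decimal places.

0.56 m

Rounding to 5 decimal places leaves the latitude within ±5e-06° of the true value.
North–south distance: 5e-06° × 111320 m/° = 0.5566 m.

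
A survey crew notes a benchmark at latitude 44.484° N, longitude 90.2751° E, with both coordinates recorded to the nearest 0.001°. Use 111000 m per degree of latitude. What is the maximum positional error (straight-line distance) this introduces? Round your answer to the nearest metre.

Rounding to 3 decimal places leaves each coordinate within ±0.0005° of the true value.
Latitude error → 0.0005 × 111000 = 55.5 m along the meridian.
Longitude error → 0.0005 × 111000 × cos 44.484° = 0.0005 × 111000 × 0.7134 ≈ 39.5963 m.
Worst case both components are at the extreme and orthogonal: √(55.5² + 39.5963²) ≈ 68.1771 m.

68 metres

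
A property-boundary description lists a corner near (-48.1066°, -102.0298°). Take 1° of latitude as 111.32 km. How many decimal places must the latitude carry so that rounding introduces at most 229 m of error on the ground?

One degree of latitude covers 111320 m.
With N decimal places the half-ulp bound is 0.5·10⁻ᴺ°, or 0.5·10⁻ᴺ × 111320 m on the ground.
Need 0.5 × 111320 × 10⁻ᴺ ≤ 229 → 10⁻ᴺ ≤ 4.114e-03, so N ≥ 2.39.
At 2 places the error can reach 557 m, but 3 places keeps it to 55.7 m.

3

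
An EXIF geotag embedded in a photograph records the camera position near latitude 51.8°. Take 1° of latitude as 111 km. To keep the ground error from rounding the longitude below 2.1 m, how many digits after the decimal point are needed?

5 decimal places

At 51.8° one degree of longitude covers 111000 × cos 51.8° ≈ 111000 × 0.6184 ≈ 68643.3 m.
With N decimal places the half-ulp bound is 0.5·10⁻ᴺ°, or 0.5·10⁻ᴺ × 68643.3 m on the ground.
Need 0.5 × 68643.3 × 10⁻ᴺ ≤ 2.1 → 10⁻ᴺ ≤ 6.119e-05, so N ≥ 4.21.
At 4 places the error can reach 3.43 m, but 5 places keeps it to 0.343 m.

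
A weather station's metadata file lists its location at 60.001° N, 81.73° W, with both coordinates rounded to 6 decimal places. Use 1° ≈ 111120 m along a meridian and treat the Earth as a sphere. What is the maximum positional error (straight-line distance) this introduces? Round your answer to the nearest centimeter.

Rounding to 6 decimal places leaves each coordinate within ±5e-07° of the true value.
Latitude error → 5e-07 × 111120 = 0.05556 m along the meridian.
Longitude error → 5e-07 × 111120 × cos 60.001° = 5e-07 × 111120 × 0.5000 ≈ 0.0277792 m.
Worst case both components are at the extreme and orthogonal: √(0.05556² + 0.0277792²) ≈ 0.0621176 m.
That is 0.0621176 m = 6.2118 cm.

6 centimeters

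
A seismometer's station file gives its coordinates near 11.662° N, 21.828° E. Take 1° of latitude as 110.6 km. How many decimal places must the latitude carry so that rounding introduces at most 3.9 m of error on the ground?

5 decimal places

One degree of latitude covers 110600 m.
With N decimal places the half-ulp bound is 0.5·10⁻ᴺ°, or 0.5·10⁻ᴺ × 110600 m on the ground.
Need 0.5 × 110600 × 10⁻ᴺ ≤ 3.9 → 10⁻ᴺ ≤ 7.052e-05, so N ≥ 4.15.
N = 4 would give 5.53 m (too coarse); N = 5 gives 0.553 m ≤ 3.9 m.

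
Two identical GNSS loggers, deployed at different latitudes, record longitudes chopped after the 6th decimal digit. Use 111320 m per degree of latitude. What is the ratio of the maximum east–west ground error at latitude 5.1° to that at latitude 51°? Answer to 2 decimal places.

Truncating at 6 decimal places can drop up to a full unit in the last place, so the longitude may be off by as much as 1e-06°.
Error at 5.1° = 1e-06° × 111320 × cos 5.1° ≈ 0.11132 × 0.9960 = 0.11088 m.
Error at 51° = 1e-06° × 111320 × cos 51° ≈ 0.11132 × 0.6293 = 0.070056 m.
Ratio: 0.11088 / 0.070056 = cos 5.1° / cos 51° ≈ 1.5827.

1.58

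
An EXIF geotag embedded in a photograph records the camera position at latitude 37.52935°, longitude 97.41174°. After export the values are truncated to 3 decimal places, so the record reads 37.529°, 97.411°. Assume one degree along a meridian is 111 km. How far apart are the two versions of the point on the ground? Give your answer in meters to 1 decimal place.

The latitude changed by +0.00035° and the longitude by +0.00074°.
N–S: 0.00035° × 111000 m/° = 38.85 m.
E–W at 37.529°: 0.00074° × 111000 × cos 37.529° = 0.00074 × 111000 × 0.7930 ≈ 65.1407 m.
Combined displacement = (38.85² + 65.1407²)^½ ≈ 75.8461 m.

75.8 meters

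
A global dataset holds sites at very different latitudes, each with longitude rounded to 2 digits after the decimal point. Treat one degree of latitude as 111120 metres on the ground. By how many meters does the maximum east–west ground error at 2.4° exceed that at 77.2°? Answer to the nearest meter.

Rounding to 2 decimal places leaves the longitude within ±0.005° of the true value.
Error at 2.4° = 0.005° × 111120 × cos 2.4° ≈ 555.6 × 0.9991 = 555.11 m.
Error at 77.2° = 0.005° × 111120 × cos 77.2° ≈ 555.6 × 0.2215 = 123.09 m.
So the lower-latitude error exceeds the higher by 555.11 − 123.09 = 432.02 m.

432 meters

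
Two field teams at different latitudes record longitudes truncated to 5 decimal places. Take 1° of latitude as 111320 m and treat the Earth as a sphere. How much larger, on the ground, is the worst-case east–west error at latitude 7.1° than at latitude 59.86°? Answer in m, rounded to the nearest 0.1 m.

0.5 m

Truncating at 5 decimal places can drop up to a full unit in the last place, so the longitude may be off by as much as 1e-05°.
At 7.1°: 1e-05° × 111320 × cos 7.1° = 1e-05 × 111320 × 0.9923 ≈ 1.1047 m.
Error at 59.86° = 1e-05° × 111320 × cos 59.86° ≈ 1.1132 × 0.5021 = 0.55895 m.
Difference: 1.1047 − 0.55895 = 0.54571 m.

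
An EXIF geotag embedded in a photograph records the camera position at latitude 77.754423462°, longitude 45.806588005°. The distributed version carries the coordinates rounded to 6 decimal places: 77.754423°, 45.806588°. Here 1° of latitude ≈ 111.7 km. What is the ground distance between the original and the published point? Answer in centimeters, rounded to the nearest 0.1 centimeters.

5.2 centimeters

Δlat = 77.754423462 − 77.754423 = +0.000000462°; Δlon = 45.806588005 − 45.806588 = +0.000000005°.
N–S: 0.000000462° × 111700 m/° = 0.0516054 m.
E–W at 77.7544°: 0.000000005° × 111700 × cos 77.7544° = 0.000000005 × 111700 × 0.2121 ≈ 0.000118459 m.
Hypotenuse of the two orthogonal shifts: √(0.0516054² + 0.000118459²) = 0.0516055 m.
That is 0.0516055 m = 5.1606 cm.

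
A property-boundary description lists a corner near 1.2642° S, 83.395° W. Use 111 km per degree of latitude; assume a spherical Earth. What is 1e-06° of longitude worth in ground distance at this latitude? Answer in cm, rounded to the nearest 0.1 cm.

11.1 cm

One degree of longitude here spans 111000 × cos 1.2642° = 111000 × 0.9998 ≈ 110973 m; 1e-06° of that is 0.110973 m.
That is 0.110973 m = 11.097 cm.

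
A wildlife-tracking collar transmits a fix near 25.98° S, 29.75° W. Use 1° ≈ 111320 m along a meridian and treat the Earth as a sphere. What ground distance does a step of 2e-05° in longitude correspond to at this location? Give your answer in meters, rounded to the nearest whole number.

2 meters

One degree of longitude here spans 111320 × cos 25.98° = 111320 × 0.8989 ≈ 100071 m; 2e-05° of that is 2.00142 m.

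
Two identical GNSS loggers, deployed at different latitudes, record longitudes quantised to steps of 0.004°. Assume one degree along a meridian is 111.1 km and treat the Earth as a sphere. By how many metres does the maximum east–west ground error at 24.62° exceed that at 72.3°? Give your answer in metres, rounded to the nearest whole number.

With a 0.004° grid the true value lies within half a step, ±0.004°/2 = ±0.002°, of the stored one.
Error at 24.62° = 0.002° × 111100 × cos 24.62° ≈ 222.2 × 0.9091 = 202 m.
Error at 72.3° = 0.002° × 111100 × cos 72.3° ≈ 222.2 × 0.3040 = 67.556 m.
Difference: 202 − 67.556 = 134.44 m.

134 metres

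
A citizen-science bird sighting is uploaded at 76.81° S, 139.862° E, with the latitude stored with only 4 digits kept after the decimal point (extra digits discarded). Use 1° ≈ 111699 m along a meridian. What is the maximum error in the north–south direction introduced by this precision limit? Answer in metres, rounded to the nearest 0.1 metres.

Truncating at 4 decimal places can drop up to a full unit in the last place, so the latitude may be off by as much as 0.0001°.
So the N–S error is at most 0.0001 × 111699 = 11.1699 m.

11.2 metres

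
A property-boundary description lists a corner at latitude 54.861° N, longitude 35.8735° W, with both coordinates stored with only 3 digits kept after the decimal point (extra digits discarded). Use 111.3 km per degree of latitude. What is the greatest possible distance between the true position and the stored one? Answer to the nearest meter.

128 meters

Truncating at 3 decimal places can drop up to a full unit in the last place, so each coordinate may be off by as much as 0.001°.
North–south component: 0.001° × 111300 = 111.3 m.
Longitude error → 0.001 × 111300 × cos 54.861° = 0.001 × 111300 × 0.5756 ≈ 64.0601 m.
Combining orthogonally: (111.3² + 64.0601²)^½ ≈ 128.419 m.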